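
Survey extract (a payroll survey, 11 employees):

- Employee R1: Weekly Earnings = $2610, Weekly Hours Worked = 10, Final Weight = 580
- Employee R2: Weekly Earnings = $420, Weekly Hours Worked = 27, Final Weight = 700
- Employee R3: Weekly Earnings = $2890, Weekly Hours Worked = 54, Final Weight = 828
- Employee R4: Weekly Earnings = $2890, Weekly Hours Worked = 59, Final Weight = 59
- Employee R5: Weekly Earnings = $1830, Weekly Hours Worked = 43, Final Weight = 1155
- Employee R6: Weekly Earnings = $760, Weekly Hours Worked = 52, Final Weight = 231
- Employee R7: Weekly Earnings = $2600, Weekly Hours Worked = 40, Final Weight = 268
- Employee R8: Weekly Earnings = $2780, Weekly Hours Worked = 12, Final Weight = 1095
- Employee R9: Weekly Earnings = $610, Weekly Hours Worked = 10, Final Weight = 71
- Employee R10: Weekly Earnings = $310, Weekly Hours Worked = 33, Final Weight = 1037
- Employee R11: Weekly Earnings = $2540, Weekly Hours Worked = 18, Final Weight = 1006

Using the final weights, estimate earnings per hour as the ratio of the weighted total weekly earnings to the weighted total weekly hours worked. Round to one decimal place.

63.0

Σ wᵢ·y = 2610×580 + 420×700 + 2890×828 + 2890×59 + 1830×1155 + 760×231 + 2600×268 + 2780×1095 + 610×71 + 310×1037 + 2540×1006
  = 1513800 + 294000 + 2392920 + 170510 + 2113650 + 175560 + 696800 + 3044100 + 43310 + 321470 + 2555240 = 13321360
Σ wᵢ·x = 10×580 + 27×700 + 54×828 + 59×59 + 43×1155 + 52×231 + 40×268 + 12×1095 + 10×71 + 33×1037 + 18×1006
  = 211469
Ratio = 13321360 / 211469 = 62.994387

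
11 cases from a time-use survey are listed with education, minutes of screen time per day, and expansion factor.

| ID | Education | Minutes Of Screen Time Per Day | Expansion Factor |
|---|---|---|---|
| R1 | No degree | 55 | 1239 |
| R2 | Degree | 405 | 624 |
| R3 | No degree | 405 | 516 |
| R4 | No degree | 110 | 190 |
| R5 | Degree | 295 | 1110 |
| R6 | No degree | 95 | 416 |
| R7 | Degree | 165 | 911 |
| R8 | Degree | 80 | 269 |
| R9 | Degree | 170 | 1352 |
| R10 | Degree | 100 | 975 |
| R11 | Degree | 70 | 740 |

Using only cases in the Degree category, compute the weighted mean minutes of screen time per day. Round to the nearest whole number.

189

Degree rows: R2, R5, R7, R8, R9, R10, R11
Weighted sum = 405×624 + 295×1110 + 165×911 + 80×269 + 170×1352 + 100×975 + 70×740
  = 1131145
Sum of weights = 624 + 1110 + 911 + 269 + 1352 + 975 + 740 = 5981
Weighted mean = 1131145 / 5981 = 189.12306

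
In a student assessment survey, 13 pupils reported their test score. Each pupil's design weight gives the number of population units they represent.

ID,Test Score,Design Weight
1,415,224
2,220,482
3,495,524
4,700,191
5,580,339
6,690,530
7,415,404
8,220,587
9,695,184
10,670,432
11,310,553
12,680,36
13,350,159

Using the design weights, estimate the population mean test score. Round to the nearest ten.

460

Weighted sum = 2120080
Sum of weights = 4645
Weighted mean = 2120080 / 4645 = 456.42196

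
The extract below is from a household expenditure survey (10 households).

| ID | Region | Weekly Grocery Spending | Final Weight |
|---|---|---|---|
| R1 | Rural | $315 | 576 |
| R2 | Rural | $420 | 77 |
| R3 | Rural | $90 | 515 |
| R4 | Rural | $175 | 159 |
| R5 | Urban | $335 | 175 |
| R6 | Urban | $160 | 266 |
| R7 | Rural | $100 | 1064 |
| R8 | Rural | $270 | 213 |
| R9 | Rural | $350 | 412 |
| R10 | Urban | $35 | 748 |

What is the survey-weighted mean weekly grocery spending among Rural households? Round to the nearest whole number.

Rural rows: R1, R2, R3, R4, R7, R8, R9
Weighted sum = 315×576 + 420×77 + 90×515 + 175×159 + 100×1064 + 270×213 + 350×412
  = 181440 + 32340 + 46350 + 27825 + 106400 + 57510 + 144200 = 596065
Sum of weights = 576 + 77 + 515 + 159 + 1064 + 213 + 412 = 3016
Weighted mean = 596065 / 3016 = 197.63428

198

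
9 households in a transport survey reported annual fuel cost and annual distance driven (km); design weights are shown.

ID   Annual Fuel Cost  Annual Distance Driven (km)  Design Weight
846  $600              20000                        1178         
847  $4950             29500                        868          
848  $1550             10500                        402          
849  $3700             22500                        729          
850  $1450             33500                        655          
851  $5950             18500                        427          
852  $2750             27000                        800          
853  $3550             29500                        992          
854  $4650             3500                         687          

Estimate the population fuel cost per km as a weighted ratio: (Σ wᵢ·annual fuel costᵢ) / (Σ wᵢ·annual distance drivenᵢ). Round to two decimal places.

0.14

Σ wᵢ·y = 600×1178 + 4950×868 + 1550×402 + 3700×729 + 1450×655 + 5950×427 + 2750×800 + 3550×992 + 4650×687
  = 706800 + 4296600 + 623100 + 2697300 + 949750 + 2540650 + 2200000 + 3521600 + 3194550 = 20730350
Σ wᵢ·x = 152900000
Ratio = 20730350 / 152900000 = 0.1355811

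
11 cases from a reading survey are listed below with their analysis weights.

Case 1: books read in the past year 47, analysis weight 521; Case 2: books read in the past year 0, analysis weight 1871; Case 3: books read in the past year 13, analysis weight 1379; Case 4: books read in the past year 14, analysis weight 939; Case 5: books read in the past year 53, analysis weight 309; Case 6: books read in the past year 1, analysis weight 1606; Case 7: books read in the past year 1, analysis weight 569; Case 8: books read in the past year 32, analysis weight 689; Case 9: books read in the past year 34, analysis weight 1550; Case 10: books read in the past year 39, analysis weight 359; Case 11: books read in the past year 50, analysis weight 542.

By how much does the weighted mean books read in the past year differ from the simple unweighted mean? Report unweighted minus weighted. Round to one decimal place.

Unweighted sum = 284
Unweighted mean = 284 / 11 = 25.818182
Weighted sum = 47×521 + 0×1871 + 13×1379 + 14×939 + 53×309 + 1×1606 + 1×569 + 32×689 + 34×1550 + 39×359 + 50×542
  = 24487 + 0 + 17927 + 13146 + 16377 + 1606 + 569 + 22048 + 52700 + 14001 + 27100 = 189961
Sum of weights = 521 + 1871 + 1379 + 939 + 309 + 1606 + 569 + 689 + 1550 + 359 + 542 = 10334
Weighted mean = 189961 / 10334 = 18.382137
Difference (unweighted minus weighted) = 7.4360452

7.4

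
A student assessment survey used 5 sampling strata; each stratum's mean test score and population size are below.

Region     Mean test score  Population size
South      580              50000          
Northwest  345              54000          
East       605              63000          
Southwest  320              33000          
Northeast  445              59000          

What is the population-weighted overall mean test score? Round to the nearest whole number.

473

Σ Nₕ·x̄ₕ = 122560000
Σ Nₕ = 50000 + 54000 + 63000 + 33000 + 59000 = 259000
Overall mean = 122560000 / 259000 = 473.20463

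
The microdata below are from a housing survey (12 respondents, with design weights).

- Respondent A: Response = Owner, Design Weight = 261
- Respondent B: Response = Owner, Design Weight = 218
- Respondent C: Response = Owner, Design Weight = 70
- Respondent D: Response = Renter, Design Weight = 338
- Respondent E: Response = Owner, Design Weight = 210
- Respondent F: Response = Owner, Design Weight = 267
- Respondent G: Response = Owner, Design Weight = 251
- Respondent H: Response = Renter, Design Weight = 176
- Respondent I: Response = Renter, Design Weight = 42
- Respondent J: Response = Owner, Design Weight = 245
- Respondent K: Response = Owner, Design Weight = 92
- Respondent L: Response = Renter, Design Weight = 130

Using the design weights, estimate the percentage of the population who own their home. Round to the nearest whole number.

70

Sum of weights for 'Owner' = 261 + 218 + 70 + 210 + 267 + 251 + 245 + 92 = 1614
Total weight = 261 + 218 + 70 + 338 + 210 + 267 + 251 + 176 + 42 + 245 + 92 + 130 = 2300
Weighted proportion = 1614 / 2300 = 0.70173913 → 70.173913%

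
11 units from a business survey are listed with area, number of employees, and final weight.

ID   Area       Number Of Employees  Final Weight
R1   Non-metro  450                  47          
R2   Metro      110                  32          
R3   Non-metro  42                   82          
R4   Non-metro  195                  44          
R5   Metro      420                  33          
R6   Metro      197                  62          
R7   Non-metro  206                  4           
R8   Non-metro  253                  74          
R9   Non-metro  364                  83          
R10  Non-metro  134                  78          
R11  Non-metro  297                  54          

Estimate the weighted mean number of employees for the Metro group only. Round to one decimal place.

Metro rows: R2, R5, R6
Weighted sum = 110×32 + 420×33 + 197×62
  = 3520 + 13860 + 12214 = 29594
Sum of weights = 32 + 33 + 62 = 127
Weighted mean = 29594 / 127 = 233.02362

233.0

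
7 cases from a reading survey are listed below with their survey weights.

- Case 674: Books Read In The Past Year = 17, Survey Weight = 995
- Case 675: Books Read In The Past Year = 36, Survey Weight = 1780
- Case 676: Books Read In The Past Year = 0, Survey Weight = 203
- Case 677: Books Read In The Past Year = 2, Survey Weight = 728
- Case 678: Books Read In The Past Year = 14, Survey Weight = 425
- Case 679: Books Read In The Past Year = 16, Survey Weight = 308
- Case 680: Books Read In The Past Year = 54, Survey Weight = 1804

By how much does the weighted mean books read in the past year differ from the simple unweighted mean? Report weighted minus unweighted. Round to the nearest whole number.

Unweighted sum = 17 + 36 + 0 + 2 + 14 + 16 + 54 = 139
Unweighted mean = 139 / 7 = 19.857143
Weighted sum = 17×995 + 36×1780 + 0×203 + 2×728 + 14×425 + 16×308 + 54×1804
  = 190745
Sum of weights = 995 + 1780 + 203 + 728 + 425 + 308 + 1804 = 6243
Weighted mean = 190745 / 6243 = 30.55342
Difference (weighted minus unweighted) = 10.696277

11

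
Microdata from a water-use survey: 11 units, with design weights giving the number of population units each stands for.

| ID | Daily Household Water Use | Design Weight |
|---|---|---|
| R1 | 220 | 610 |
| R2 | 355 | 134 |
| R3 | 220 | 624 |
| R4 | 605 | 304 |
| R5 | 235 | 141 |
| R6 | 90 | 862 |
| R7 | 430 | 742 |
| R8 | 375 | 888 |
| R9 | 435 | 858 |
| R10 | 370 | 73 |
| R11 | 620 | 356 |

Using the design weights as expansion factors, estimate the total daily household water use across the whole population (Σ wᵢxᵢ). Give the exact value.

1886705

Weighted total = 1886705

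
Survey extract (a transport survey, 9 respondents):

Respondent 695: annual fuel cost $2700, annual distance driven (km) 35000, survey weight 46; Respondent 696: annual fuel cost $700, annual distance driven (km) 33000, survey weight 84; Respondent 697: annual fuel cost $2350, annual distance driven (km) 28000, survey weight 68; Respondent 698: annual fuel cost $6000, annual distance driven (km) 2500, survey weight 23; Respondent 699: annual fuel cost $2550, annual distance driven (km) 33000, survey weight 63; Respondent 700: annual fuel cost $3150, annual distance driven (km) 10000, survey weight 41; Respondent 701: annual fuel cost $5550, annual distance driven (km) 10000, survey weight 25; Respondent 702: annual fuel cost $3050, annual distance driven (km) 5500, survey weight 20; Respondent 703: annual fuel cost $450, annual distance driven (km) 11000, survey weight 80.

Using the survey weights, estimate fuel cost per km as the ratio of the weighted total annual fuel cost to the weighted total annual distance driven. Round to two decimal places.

0.10

Σ wᵢ·y = 2700×46 + 700×84 + 2350×68 + 6000×23 + 2550×63 + 3150×41 + 5550×25 + 3050×20 + 450×80
  = 124200 + 58800 + 159800 + 138000 + 160650 + 129150 + 138750 + 61000 + 36000 = 1006350
Σ wᵢ·x = 10072500
Ratio = 1006350 / 10072500 = 0.099910648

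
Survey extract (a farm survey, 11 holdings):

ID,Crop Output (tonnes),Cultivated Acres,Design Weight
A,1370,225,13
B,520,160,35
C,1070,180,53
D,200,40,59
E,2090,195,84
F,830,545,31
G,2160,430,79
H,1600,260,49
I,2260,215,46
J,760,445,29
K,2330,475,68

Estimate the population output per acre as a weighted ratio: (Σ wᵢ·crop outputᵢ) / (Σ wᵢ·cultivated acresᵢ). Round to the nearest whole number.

5

Σ wᵢ·y = 1370×13 + 520×35 + 1070×53 + 200×59 + 2090×84 + 830×31 + 2160×79 + 1600×49 + 2260×46 + 760×29 + 2330×68
  = 17810 + 18200 + 56710 + 11800 + 175560 + 25730 + 170640 + 78400 + 103960 + 22040 + 158440 = 839290
Σ wᵢ·x = 225×13 + 160×35 + 180×53 + 40×59 + 195×84 + 545×31 + 430×79 + 260×49 + 215×46 + 445×29 + 475×68
  = 2925 + 5600 + 9540 + 2360 + 16380 + 16895 + 33970 + 12740 + 9890 + 12905 + 32300 = 155505
Ratio = 839290 / 155505 = 5.3971898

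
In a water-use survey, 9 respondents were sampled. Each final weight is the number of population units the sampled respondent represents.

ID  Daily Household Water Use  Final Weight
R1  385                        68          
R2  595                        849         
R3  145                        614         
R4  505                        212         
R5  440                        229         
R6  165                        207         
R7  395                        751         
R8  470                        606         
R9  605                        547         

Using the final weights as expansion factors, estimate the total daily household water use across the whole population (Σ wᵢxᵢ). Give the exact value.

1774740

Weighted total = 385×68 + 595×849 + 145×614 + 505×212 + 440×229 + 165×207 + 395×751 + 470×606 + 605×547
  = 26180 + 505155 + 89030 + 107060 + 100760 + 34155 + 296645 + 284820 + 330935 = 1774740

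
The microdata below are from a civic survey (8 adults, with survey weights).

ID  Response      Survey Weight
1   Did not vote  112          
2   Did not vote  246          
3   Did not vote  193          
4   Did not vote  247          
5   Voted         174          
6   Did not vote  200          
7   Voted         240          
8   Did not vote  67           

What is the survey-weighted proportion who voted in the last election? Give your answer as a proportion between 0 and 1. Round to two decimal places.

Sum of weights for 'Voted' = 174 + 240 = 414
Total weight = 112 + 246 + 193 + 247 + 174 + 200 + 240 + 67 = 1479
Weighted proportion = 414 / 1479 = 0.27991886

0.28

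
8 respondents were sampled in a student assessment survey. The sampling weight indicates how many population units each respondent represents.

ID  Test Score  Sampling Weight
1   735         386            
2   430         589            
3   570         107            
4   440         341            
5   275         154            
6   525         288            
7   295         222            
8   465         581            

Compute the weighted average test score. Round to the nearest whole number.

479

Weighted sum = 735×386 + 430×589 + 570×107 + 440×341 + 275×154 + 525×288 + 295×222 + 465×581
  = 283710 + 253270 + 60990 + 150040 + 42350 + 151200 + 65490 + 270165 = 1277215
Sum of weights = 2668
Weighted mean = 1277215 / 2668 = 478.71627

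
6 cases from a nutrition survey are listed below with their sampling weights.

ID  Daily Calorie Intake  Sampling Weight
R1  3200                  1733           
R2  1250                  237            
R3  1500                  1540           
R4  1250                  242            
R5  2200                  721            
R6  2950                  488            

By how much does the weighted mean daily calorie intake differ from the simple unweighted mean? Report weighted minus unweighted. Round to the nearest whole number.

256

Unweighted sum = 3200 + 1250 + 1500 + 1250 + 2200 + 2950 = 12350
Unweighted mean = 12350 / 6 = 2058.3333
Weighted sum = 3200×1733 + 1250×237 + 1500×1540 + 1250×242 + 2200×721 + 2950×488
  = 5545600 + 296250 + 2310000 + 302500 + 1586200 + 1439600 = 11480150
Sum of weights = 1733 + 237 + 1540 + 242 + 721 + 488 = 4961
Weighted mean = 11480150 / 4961 = 2314.0798
Difference (weighted minus unweighted) = 255.74649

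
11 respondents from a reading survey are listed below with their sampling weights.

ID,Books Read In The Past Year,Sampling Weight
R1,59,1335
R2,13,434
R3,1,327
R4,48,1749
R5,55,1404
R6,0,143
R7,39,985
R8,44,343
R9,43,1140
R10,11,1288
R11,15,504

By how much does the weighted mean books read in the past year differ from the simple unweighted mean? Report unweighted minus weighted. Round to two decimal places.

Unweighted sum = 59 + 13 + 1 + 48 + 55 + 0 + 39 + 44 + 43 + 11 + 15 = 328
Unweighted mean = 328 / 11 = 29.818182
Weighted sum = 59×1335 + 13×434 + 1×327 + 48×1749 + 55×1404 + 0×143 + 39×985 + 44×343 + 43×1140 + 11×1288 + 15×504
  = 78765 + 5642 + 327 + 83952 + 77220 + 0 + 38415 + 15092 + 49020 + 14168 + 7560 = 370161
Sum of weights = 9652
Weighted mean = 370161 / 9652 = 38.350705
Difference (unweighted minus weighted) = -8.5325227

-8.53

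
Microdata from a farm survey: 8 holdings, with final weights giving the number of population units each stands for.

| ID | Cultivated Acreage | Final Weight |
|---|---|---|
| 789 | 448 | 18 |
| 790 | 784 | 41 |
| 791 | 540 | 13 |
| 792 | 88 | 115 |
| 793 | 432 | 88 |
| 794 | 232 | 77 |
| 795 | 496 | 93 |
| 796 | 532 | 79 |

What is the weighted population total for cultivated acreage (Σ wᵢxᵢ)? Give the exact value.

201384

Weighted total = 448×18 + 784×41 + 540×13 + 88×115 + 432×88 + 232×77 + 496×93 + 532×79
  = 8064 + 32144 + 7020 + 10120 + 38016 + 17864 + 46128 + 42028 = 201384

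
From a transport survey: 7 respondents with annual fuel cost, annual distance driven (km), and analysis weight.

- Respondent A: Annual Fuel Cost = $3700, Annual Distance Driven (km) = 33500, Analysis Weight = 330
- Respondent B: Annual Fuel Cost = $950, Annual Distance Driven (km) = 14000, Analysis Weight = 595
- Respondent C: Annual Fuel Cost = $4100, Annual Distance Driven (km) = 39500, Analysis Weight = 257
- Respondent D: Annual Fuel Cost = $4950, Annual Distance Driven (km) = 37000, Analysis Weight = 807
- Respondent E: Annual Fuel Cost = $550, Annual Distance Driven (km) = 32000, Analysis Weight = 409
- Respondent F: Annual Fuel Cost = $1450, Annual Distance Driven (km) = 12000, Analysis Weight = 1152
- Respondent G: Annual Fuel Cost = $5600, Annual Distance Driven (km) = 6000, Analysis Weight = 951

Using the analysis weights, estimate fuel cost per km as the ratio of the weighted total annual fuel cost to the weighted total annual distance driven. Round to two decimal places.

0.15

Σ wᵢ·y = 3700×330 + 950×595 + 4100×257 + 4950×807 + 550×409 + 1450×1152 + 5600×951
  = 1221000 + 565250 + 1053700 + 3994650 + 224950 + 1670400 + 5325600 = 14055550
Σ wᵢ·x = 33500×330 + 14000×595 + 39500×257 + 37000×807 + 32000×409 + 12000×1152 + 6000×951
  = 92013500
Ratio = 14055550 / 92013500 = 0.1527553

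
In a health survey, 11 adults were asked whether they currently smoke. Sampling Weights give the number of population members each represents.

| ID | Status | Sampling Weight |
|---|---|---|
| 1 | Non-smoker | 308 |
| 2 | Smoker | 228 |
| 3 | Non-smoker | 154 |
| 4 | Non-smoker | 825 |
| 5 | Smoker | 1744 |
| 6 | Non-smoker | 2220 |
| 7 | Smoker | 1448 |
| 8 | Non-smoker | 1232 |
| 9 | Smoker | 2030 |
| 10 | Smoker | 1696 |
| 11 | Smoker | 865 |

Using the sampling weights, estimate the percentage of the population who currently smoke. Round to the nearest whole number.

63

Sum of weights for 'Smoker' = 228 + 1744 + 1448 + 2030 + 1696 + 865 = 8011
Total weight = 308 + 228 + 154 + 825 + 1744 + 2220 + 1448 + 1232 + 2030 + 1696 + 865 = 12750
Weighted proportion = 8011 / 12750 = 0.62831373 → 62.831373%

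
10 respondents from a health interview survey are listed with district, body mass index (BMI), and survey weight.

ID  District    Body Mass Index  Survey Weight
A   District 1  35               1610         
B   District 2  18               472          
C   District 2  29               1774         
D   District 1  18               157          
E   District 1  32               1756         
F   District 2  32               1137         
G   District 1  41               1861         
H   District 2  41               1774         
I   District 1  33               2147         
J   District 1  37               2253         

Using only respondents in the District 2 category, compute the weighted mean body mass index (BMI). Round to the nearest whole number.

District 2 rows: B, C, F, H
Weighted sum = 18×472 + 29×1774 + 32×1137 + 41×1774
  = 8496 + 51446 + 36384 + 72734 = 169060
Sum of weights = 472 + 1774 + 1137 + 1774 = 5157
Weighted mean = 169060 / 5157 = 32.782626

33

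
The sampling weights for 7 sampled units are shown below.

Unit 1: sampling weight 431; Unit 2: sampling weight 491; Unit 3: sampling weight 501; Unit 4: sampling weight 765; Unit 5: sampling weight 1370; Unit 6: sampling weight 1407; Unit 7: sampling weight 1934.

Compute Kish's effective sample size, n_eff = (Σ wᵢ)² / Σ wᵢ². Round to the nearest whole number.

5

Σ wᵢ = 431 + 491 + 501 + 765 + 1370 + 1407 + 1934 = 6899
Σ wᵢ² = 185761 + 241081 + 251001 + 585225 + 1876900 + 1979649 + 3740356 = 8859973
n_eff = 6899² / 8859973 = 47596201 / 8859973 = 5.3720481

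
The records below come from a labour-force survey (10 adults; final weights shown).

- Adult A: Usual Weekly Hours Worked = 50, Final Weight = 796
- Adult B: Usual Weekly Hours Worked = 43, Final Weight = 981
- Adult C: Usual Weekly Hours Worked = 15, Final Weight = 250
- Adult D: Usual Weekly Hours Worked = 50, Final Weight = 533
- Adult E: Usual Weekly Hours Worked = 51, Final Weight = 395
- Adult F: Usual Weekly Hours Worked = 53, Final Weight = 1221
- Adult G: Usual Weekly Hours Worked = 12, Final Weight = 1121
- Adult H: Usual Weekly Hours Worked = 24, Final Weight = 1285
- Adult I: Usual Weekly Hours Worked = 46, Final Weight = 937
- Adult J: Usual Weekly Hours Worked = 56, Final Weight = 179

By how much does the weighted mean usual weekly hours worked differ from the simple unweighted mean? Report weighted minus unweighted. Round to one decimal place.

Unweighted sum = 400
Unweighted mean = 400 / 10 = 40
Weighted sum = 50×796 + 43×981 + 15×250 + 50×533 + 51×395 + 53×1221 + 12×1121 + 24×1285 + 46×937 + 56×179
  = 39800 + 42183 + 3750 + 26650 + 20145 + 64713 + 13452 + 30840 + 43102 + 10024 = 294659
Sum of weights = 796 + 981 + 250 + 533 + 395 + 1221 + 1121 + 1285 + 937 + 179 = 7698
Weighted mean = 294659 / 7698 = 38.277345
Difference (weighted minus unweighted) = -1.7226552

-1.7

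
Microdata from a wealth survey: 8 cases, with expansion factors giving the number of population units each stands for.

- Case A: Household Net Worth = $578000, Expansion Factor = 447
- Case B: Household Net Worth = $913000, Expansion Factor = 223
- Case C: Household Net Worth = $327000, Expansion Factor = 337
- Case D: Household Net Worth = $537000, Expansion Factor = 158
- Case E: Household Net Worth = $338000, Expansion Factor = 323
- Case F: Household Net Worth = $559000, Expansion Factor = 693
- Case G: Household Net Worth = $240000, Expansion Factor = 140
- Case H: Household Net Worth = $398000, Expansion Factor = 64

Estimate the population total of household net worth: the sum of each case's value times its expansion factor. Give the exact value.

Weighted total = 578000×447 + 913000×223 + 327000×337 + 537000×158 + 338000×323 + 559000×693 + 240000×140 + 398000×64
  = 258366000 + 203599000 + 110199000 + 84846000 + 109174000 + 387387000 + 33600000 + 25472000 = 1212643000

1212643000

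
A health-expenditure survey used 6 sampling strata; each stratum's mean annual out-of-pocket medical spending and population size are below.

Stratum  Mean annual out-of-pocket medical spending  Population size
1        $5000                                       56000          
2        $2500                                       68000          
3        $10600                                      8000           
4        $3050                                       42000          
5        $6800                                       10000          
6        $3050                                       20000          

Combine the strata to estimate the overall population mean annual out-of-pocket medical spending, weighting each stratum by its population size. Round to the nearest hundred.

3900

Σ Nₕ·x̄ₕ = 5000×56000 + 2500×68000 + 10600×8000 + 3050×42000 + 6800×10000 + 3050×20000
  = 791900000
Σ Nₕ = 56000 + 68000 + 8000 + 42000 + 10000 + 20000 = 204000
Overall mean = 791900000 / 204000 = 3881.8627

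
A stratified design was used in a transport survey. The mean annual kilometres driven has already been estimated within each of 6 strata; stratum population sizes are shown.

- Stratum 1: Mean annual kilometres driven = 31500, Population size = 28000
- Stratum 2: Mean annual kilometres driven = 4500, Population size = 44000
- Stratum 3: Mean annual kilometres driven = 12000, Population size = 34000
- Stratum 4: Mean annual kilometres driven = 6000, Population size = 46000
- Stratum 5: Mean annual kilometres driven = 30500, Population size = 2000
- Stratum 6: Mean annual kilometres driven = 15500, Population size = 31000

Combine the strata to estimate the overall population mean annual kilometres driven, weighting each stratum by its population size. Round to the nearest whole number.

Σ Nₕ·x̄ₕ = 31500×28000 + 4500×44000 + 12000×34000 + 6000×46000 + 30500×2000 + 15500×31000
  = 882000000 + 198000000 + 408000000 + 276000000 + 61000000 + 480500000 = 2305500000
Σ Nₕ = 28000 + 44000 + 34000 + 46000 + 2000 + 31000 = 185000
Overall mean = 2305500000 / 185000 = 12462.162

12462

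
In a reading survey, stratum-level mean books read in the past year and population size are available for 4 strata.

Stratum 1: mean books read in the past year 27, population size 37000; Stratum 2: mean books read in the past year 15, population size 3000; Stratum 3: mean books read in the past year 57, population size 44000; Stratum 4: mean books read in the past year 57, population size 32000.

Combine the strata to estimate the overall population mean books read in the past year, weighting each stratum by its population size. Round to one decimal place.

46.3

Σ Nₕ·x̄ₕ = 27×37000 + 15×3000 + 57×44000 + 57×32000
  = 5376000
Σ Nₕ = 37000 + 3000 + 44000 + 32000 = 116000
Overall mean = 5376000 / 116000 = 46.344828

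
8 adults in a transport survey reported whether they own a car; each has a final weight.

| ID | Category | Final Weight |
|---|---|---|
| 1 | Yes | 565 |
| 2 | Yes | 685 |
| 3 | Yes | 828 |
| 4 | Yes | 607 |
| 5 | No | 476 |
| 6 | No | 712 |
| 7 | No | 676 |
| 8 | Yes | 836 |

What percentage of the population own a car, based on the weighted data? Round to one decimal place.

Sum of weights for 'Yes' = 565 + 685 + 828 + 607 + 836 = 3521
Total weight = 565 + 685 + 828 + 607 + 476 + 712 + 676 + 836 = 5385
Weighted proportion = 3521 / 5385 = 0.6538533 → 65.38533%

65.4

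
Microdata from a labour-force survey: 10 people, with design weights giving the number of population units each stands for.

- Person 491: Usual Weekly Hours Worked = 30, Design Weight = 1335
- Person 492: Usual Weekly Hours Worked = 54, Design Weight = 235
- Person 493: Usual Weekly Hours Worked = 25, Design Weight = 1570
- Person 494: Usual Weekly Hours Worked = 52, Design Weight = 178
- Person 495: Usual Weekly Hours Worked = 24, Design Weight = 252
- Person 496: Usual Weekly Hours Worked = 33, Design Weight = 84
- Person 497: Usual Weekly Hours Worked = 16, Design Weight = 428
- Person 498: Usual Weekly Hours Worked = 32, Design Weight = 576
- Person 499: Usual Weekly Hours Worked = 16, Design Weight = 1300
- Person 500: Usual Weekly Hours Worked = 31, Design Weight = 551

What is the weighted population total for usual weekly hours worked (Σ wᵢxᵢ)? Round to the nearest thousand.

173000

Weighted total = 173227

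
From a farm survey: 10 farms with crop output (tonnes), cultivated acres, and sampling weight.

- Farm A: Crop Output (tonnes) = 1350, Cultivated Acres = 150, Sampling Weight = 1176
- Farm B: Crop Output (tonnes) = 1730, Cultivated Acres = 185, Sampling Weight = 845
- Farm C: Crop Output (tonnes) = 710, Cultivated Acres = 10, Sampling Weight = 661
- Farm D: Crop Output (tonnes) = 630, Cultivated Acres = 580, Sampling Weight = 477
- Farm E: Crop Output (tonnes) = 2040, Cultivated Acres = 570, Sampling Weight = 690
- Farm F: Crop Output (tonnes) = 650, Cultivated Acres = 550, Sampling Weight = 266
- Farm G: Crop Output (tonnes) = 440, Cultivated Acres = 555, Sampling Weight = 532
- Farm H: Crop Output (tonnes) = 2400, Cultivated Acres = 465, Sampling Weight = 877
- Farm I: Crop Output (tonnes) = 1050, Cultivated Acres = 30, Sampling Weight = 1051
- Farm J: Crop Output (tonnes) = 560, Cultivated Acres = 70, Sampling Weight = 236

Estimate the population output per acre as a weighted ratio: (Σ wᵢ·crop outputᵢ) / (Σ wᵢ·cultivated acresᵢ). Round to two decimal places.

Σ wᵢ·y = 1350×1176 + 1730×845 + 710×661 + 630×477 + 2040×690 + 650×266 + 440×532 + 2400×877 + 1050×1051 + 560×236
  = 1587600 + 1461850 + 469310 + 300510 + 1407600 + 172900 + 234080 + 2104800 + 1103550 + 132160 = 8974360
Σ wᵢ·x = 150×1176 + 185×845 + 10×661 + 580×477 + 570×690 + 550×266 + 555×532 + 465×877 + 30×1051 + 70×236
  = 1906710
Ratio = 8974360 / 1906710 = 4.7067252

4.71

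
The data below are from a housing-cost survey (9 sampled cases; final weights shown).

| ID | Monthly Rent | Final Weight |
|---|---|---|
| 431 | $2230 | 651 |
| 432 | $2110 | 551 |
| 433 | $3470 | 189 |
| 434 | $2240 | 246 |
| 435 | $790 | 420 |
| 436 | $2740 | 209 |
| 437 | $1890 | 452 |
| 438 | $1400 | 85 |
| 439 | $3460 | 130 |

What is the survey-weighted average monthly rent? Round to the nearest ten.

2100

Weighted sum = 2230×651 + 2110×551 + 3470×189 + 2240×246 + 790×420 + 2740×209 + 1890×452 + 1400×85 + 3460×130
  = 1451730 + 1162610 + 655830 + 551040 + 331800 + 572660 + 854280 + 119000 + 449800 = 6148750
Sum of weights = 2933
Weighted mean = 6148750 / 2933 = 2096.403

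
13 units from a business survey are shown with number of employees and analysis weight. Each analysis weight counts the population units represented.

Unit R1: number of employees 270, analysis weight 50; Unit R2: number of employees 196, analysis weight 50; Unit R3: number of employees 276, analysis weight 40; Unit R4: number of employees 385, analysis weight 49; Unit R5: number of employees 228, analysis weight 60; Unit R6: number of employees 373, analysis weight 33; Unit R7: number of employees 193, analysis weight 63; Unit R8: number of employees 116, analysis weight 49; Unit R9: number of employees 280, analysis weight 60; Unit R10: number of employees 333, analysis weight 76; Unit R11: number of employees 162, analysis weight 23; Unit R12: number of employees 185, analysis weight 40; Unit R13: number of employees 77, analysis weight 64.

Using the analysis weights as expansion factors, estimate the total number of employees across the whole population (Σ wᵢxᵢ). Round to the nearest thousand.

155000

Weighted total = 155199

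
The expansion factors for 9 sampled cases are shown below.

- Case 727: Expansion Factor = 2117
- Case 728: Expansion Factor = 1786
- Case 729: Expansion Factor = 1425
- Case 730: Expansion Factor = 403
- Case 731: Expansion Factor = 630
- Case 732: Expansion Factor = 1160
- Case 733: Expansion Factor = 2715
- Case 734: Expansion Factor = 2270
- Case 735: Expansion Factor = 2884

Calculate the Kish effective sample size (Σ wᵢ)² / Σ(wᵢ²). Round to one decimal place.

7.3

Σ wᵢ = 2117 + 1786 + 1425 + 403 + 630 + 1160 + 2715 + 2270 + 2884 = 15390
Σ wᵢ² = 4481689 + 3189796 + 2030625 + 162409 + 396900 + 1345600 + 7371225 + 5152900 + 8317456 = 32448600
n_eff = 15390² / 32448600 = 236852100 / 32448600 = 7.299301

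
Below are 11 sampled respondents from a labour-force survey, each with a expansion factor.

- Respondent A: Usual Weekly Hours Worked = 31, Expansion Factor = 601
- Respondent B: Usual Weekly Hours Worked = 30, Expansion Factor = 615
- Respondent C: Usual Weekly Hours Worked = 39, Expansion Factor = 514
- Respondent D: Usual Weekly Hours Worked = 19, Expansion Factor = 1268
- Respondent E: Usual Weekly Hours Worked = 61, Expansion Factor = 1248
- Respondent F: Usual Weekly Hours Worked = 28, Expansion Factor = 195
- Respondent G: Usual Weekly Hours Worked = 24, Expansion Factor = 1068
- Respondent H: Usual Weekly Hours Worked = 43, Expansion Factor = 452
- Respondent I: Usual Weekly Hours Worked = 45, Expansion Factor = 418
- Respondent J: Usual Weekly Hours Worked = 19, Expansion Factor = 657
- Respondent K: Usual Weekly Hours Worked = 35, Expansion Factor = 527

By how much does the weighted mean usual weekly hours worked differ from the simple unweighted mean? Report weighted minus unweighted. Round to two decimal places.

0.06

Unweighted sum = 31 + 30 + 39 + 19 + 61 + 28 + 24 + 43 + 45 + 19 + 35 = 374
Unweighted mean = 374 / 11 = 34
Weighted sum = 257613
Sum of weights = 601 + 615 + 514 + 1268 + 1248 + 195 + 1068 + 452 + 418 + 657 + 527 = 7563
Weighted mean = 257613 / 7563 = 34.062277
Difference (weighted minus unweighted) = 0.062276874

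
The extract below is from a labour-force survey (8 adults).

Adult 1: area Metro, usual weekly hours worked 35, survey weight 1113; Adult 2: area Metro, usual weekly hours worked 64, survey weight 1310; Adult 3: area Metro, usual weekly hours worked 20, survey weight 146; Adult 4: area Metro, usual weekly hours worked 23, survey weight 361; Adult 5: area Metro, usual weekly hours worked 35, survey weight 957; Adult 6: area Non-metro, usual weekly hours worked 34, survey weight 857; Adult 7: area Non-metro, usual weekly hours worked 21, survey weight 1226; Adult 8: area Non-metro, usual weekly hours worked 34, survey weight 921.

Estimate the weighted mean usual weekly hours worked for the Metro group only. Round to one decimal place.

Metro rows: 1, 2, 3, 4, 5
Weighted sum = 167513
Sum of weights = 1113 + 1310 + 146 + 361 + 957 = 3887
Weighted mean = 167513 / 3887 = 43.095704

43.1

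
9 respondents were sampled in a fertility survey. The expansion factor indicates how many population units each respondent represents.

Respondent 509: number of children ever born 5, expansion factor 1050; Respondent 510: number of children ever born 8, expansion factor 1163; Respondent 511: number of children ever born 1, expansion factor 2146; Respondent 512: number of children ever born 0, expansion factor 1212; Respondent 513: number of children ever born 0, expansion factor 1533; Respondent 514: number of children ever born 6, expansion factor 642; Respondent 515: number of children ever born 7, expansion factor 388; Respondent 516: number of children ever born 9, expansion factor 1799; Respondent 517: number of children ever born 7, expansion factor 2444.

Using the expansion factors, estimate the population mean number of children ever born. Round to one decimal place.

Weighted sum = 56567
Sum of weights = 12377
Weighted mean = 56567 / 12377 = 4.5703321

4.6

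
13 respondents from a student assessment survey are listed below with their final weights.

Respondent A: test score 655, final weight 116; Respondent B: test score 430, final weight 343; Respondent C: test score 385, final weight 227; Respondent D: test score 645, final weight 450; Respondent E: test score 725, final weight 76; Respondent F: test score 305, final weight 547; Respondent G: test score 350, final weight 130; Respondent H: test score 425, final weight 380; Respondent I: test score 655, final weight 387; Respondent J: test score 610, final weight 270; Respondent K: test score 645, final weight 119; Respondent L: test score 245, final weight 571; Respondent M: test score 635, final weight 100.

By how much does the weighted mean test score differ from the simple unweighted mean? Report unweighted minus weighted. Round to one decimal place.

Unweighted sum = 6710
Unweighted mean = 6710 / 13 = 516.15385
Weighted sum = 1728385
Sum of weights = 3716
Weighted mean = 1728385 / 3716 = 465.11975
Difference (unweighted minus weighted) = 51.034094

51.0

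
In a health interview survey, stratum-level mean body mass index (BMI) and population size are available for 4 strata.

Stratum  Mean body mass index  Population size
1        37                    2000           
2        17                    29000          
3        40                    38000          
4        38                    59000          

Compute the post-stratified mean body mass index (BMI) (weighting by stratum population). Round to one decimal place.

33.8

Σ Nₕ·x̄ₕ = 37×2000 + 17×29000 + 40×38000 + 38×59000
  = 74000 + 493000 + 1520000 + 2242000 = 4329000
Σ Nₕ = 2000 + 29000 + 38000 + 59000 = 128000
Overall mean = 4329000 / 128000 = 33.820312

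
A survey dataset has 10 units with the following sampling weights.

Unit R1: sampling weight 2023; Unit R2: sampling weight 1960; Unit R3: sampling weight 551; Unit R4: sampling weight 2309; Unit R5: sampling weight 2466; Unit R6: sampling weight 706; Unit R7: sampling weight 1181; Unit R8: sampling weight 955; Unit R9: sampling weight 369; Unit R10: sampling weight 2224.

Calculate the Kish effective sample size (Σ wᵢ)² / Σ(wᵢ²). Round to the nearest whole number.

8

Σ wᵢ = 2023 + 1960 + 551 + 2309 + 2466 + 706 + 1181 + 955 + 369 + 2224 = 14744
Σ wᵢ² = 4092529 + 3841600 + 303601 + 5331481 + 6081156 + 498436 + 1394761 + 912025 + 136161 + 4946176 = 27537926
n_eff = 14744² / 27537926 = 217385536 / 27537926 = 7.8940417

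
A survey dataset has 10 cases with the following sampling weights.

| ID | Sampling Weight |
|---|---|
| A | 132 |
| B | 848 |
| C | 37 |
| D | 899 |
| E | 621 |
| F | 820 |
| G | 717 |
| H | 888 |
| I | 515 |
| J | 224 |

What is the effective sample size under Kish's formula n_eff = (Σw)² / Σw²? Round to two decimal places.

7.70

Σ wᵢ = 132 + 848 + 37 + 899 + 621 + 820 + 717 + 888 + 515 + 224 = 5701
Σ wᵢ² = 17424 + 719104 + 1369 + 808201 + 385641 + 672400 + 514089 + 788544 + 265225 + 50176 = 4222173
n_eff = 5701² / 4222173 = 32501401 / 4222173 = 7.69779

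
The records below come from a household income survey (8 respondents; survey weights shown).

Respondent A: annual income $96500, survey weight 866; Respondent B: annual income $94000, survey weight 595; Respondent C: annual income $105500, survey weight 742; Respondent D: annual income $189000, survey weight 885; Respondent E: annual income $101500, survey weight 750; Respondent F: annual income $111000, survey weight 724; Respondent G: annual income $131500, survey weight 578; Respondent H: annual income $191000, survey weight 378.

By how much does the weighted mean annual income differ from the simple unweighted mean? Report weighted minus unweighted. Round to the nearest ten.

Unweighted sum = 96500 + 94000 + 105500 + 189000 + 101500 + 111000 + 131500 + 191000 = 1020000
Unweighted mean = 1020000 / 8 = 127500
Weighted sum = 96500×866 + 94000×595 + 105500×742 + 189000×885 + 101500×750 + 111000×724 + 131500×578 + 191000×378
  = 83569000 + 55930000 + 78281000 + 167265000 + 76125000 + 80364000 + 76007000 + 72198000 = 689739000
Sum of weights = 866 + 595 + 742 + 885 + 750 + 724 + 578 + 378 = 5518
Weighted mean = 689739000 / 5518 = 124998.01
Difference (weighted minus unweighted) = -2501.9935

-2500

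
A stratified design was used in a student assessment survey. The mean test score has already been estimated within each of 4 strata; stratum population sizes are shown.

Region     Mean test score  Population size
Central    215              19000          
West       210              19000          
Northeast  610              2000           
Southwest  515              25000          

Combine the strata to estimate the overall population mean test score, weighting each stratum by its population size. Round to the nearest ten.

Σ Nₕ·x̄ₕ = 215×19000 + 210×19000 + 610×2000 + 515×25000
  = 4085000 + 3990000 + 1220000 + 12875000 = 22170000
Σ Nₕ = 19000 + 19000 + 2000 + 25000 = 65000
Overall mean = 22170000 / 65000 = 341.07692

340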